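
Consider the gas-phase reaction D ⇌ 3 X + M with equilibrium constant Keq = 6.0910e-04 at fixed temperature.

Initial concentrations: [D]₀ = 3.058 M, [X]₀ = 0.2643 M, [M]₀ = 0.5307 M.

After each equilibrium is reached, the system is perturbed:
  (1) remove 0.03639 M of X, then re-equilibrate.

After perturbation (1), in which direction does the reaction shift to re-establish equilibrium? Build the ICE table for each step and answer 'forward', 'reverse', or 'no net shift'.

Direction: forward

Q₀ = 0.003204 vs Keq = 6.0910e-04 ⇒ Q>K, reverse
Step 1:
                  D         X         M
  I           3.058    0.2643    0.5307
  C         0.03604   -0.1081  -0.03604
  E           3.094    0.1562    0.4947
  solve Keq expr → x = -0.03604; check Q = 6.0910e-04
Then remove 0.03639 M of X.
Step 2:
                  D         X         M
  I           3.094    0.1198    0.4947
  C        -0.01166   0.03499   0.01166
  E           3.082    0.1548    0.5063
  solve Keq expr → x = 0.01166; check Q = 6.0910e-04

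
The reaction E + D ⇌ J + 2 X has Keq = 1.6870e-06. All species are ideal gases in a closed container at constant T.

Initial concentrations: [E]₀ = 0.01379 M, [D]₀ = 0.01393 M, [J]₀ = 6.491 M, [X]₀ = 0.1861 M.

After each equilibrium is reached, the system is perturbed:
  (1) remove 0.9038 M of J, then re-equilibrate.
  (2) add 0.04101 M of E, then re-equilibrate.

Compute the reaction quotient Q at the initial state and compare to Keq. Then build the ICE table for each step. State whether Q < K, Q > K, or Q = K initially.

Q₀ = 1170; Q > K (proceeds reverse)

Q₀ = 1170 vs Keq = 1.6870e-06 ⇒ Q>K, reverse
Step 1:
                   E          D          J          X
  Initial    0.01379    0.01393      6.491     0.1861
  Change     0.09302    0.09302   -0.09302     -0.186
  Equil       0.1068      0.107      6.398 5.4884e-05
  solve Keq expr → x = -0.09302; check Q = 1.6870e-06
Then remove 0.9038 M of J.
Step 2:
                   E          D          J          X
  Initial     0.1068      0.107      5.494 5.4884e-05
  Change  -2.1706e-06 -2.1706e-06 2.1706e-06 4.3412e-06
  Equil       0.1068      0.107      5.494 5.9225e-05
  solve Keq expr → x = 2.1706e-06; check Q = 1.6870e-06
Then add 0.04101 M of E.
Step 3:
                   E          D          J          X
  Initial     0.1478      0.107      5.494 5.9225e-05
  Change  -5.2226e-06 -5.2226e-06 5.2226e-06 1.0445e-05
  Equil       0.1478     0.1069      5.494 6.9670e-05
  solve Keq expr → x = 5.2226e-06; check Q = 1.6870e-06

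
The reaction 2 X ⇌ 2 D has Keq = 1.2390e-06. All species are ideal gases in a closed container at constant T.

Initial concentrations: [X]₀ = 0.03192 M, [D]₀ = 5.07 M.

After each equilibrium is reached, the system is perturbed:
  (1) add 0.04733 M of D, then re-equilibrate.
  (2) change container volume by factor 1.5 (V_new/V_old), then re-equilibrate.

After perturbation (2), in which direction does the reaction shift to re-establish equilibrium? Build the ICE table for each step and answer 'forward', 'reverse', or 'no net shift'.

Q₀ = 2.5228e+04 vs Keq = 1.2390e-06 ⇒ Q>K, reverse
Step 1:
                    X           D
  init        0.03192        5.07
  Δ             5.064      -5.064
  eq            5.096    0.005673
  solve Keq expr → x = -2.532; check Q = 1.2390e-06
Then add 0.04733 M of D.
Step 2:
                    X           D
  init          5.096       0.053
  Δ           0.04728    -0.04728
  eq            5.144    0.005725
  solve Keq expr → x = -0.02364; check Q = 1.2390e-06
Then change container volume by factor 1.5 (V_new/V_old).
Step 3:
                    X           D
  init          3.429    0.003817
  Δ                 0           0
  eq            3.429    0.003817
  solve Keq expr → x = 0; check Q = 1.2390e-06

Direction: no net shift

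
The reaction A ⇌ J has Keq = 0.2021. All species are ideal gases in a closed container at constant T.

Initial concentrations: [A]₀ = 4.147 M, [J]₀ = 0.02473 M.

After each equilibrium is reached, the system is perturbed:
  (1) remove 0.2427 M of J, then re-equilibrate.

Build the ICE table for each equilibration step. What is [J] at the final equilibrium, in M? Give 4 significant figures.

Q₀ = 0.005963 vs Keq = 0.2021 ⇒ Q<K, forward
Step 1:
                  A         J
  Initial     4.147   0.02473
  Change    -0.6766    0.6766
  Equil        3.47    0.7014
  solve Keq expr → x = 0.6766; check Q = 0.2021
Then remove 0.2427 M of J.
Step 2:
                  A         J
  Initial      3.47    0.4587
  Change    -0.2019    0.2019
  Equil       3.268    0.6606
  solve Keq expr → x = 0.2019; check Q = 0.2021

[J]_eq = 0.6606 M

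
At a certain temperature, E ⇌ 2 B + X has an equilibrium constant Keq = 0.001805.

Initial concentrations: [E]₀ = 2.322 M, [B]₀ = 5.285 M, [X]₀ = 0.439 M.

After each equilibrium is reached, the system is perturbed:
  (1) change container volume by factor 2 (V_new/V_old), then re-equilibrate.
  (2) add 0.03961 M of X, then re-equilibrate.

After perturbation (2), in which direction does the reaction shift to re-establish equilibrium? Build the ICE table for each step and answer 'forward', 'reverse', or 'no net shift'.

Q₀ = 5.281 vs Keq = 0.001805 ⇒ Q>K, reverse
Step 1:
                   E          B          X
  Initial      2.322      5.285      0.439
  Change      0.4387    -0.8775    -0.4387
  Equil        2.761      4.408 2.5652e-04
  solve Keq expr → x = -0.4387; check Q = 0.001805
Then change container volume by factor 2 (V_new/V_old).
Step 2:
                   E          B          X
  Initial       1.38      2.204 1.2826e-04
  Change  -3.8428e-04 7.6855e-04 3.8428e-04
  Equil         1.38      2.205 5.1253e-04
  solve Keq expr → x = 3.8428e-04; check Q = 0.001805
Then add 0.03961 M of X.
Step 3:
                   E          B          X
  Initial       1.38      2.205    0.04012
  Change     0.03956   -0.07911   -0.03956
  Equil         1.42      2.125 5.6720e-04
  solve Keq expr → x = -0.03956; check Q = 0.001805

Direction: reverse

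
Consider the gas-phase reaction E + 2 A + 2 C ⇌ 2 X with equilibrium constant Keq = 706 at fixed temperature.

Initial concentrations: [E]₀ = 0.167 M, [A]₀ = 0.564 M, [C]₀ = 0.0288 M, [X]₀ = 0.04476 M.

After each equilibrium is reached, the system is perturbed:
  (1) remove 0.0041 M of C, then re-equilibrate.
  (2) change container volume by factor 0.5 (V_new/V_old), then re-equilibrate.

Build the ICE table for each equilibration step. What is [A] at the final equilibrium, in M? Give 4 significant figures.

Q₀ = 45.47 vs Keq = 706 ⇒ Q<K, forward
Step 1:
                  E         A         C         X
  I           0.167     0.564    0.0288   0.04476
  C       -0.008966  -0.01793  -0.01793   0.01793
  E           0.158    0.5461   0.01087   0.06269
  solve Keq expr → x = 0.008966; check Q = 706
Then remove 0.0041 M of C.
Step 2:
                  E         A         C         X
  I           0.158    0.5461  0.006769   0.06269
  C        0.001697  0.003394  0.003394 -0.003394
  E          0.1597    0.5495   0.01016    0.0593
  solve Keq expr → x = -0.001697; check Q = 706
Then change container volume by factor 0.5 (V_new/V_old).
Step 3:
                  E         A         C         X
  I          0.3195     1.099   0.02033    0.1186
  C       -0.006115  -0.01223  -0.01223   0.01223
  E          0.3133     1.087  0.008094    0.1308
  solve Keq expr → x = 0.006115; check Q = 706

[A]_eq = 1.087 M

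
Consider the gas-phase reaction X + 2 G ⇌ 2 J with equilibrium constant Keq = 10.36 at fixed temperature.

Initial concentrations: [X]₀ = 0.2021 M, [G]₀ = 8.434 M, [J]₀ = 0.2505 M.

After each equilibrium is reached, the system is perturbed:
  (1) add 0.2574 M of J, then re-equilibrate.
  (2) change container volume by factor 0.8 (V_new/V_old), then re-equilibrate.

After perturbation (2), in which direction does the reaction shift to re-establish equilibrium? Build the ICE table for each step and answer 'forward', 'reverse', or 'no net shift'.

Q₀ = 0.004365 vs Keq = 10.36 ⇒ Q<K, forward
Step 1:
                    X           G           J
  init         0.2021       8.434      0.2505
  Δ           -0.2015     -0.4029      0.4029
  eq       6.3897e-04       8.031      0.6534
  solve Keq expr → x = 0.2015; check Q = 10.36
Then add 0.2574 M of J.
Step 2:
                    X           G           J
  init     6.3897e-04       8.031      0.9108
  Δ        5.9893e-04    0.001198   -0.001198
  eq         0.001238       8.032      0.9096
  solve Keq expr → x = -5.9893e-04; check Q = 10.36
Then change container volume by factor 0.8 (V_new/V_old).
Step 3:
                    X           G           J
  init       0.001547       10.04       1.137
  Δ       -3.0798e-04 -6.1596e-04  6.1596e-04
  eq         0.001239       10.04       1.138
  solve Keq expr → x = 3.0798e-04; check Q = 10.36

Direction: forward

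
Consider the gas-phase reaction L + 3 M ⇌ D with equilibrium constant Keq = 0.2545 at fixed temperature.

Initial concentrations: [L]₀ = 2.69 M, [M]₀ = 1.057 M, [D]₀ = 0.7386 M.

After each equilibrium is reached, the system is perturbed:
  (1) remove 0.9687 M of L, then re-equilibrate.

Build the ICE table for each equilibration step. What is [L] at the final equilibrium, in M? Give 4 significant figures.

Q₀ = 0.2325 vs Keq = 0.2545 ⇒ Q<K, forward
Step 1:
                  L         M         D
  I            2.69     1.057    0.7386
  C       -0.008741  -0.02622  0.008741
  E           2.681     1.031    0.7473
  solve Keq expr → x = 0.008741; check Q = 0.2545
Then remove 0.9687 M of L.
Step 2:
                  L         M         D
  I           1.713     1.031    0.7473
  C         0.04408    0.1322  -0.04408
  E           1.757     1.163    0.7033
  solve Keq expr → x = -0.04408; check Q = 0.2545

[L]_eq = 1.757 M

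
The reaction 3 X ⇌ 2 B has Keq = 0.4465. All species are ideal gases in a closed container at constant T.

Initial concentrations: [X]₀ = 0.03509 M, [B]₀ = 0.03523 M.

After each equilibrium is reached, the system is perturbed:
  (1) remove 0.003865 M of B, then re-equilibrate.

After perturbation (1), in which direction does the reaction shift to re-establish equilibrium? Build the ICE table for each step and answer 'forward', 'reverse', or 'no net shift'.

Q₀ = 28.73 vs Keq = 0.4465 ⇒ Q>K, reverse
Step 1:
                    X           B
  Initial     0.03509     0.03523
  Change      0.03446    -0.02297
  Equil       0.06955     0.01226
  solve Keq expr → x = -0.01149; check Q = 0.4465
Then remove 0.003865 M of B.
Step 2:
                    X           B
  Initial     0.06955    0.008391
  Change    -0.004169     0.00278
  Equil       0.06538     0.01117
  solve Keq expr → x = 0.00139; check Q = 0.4465

Direction: forward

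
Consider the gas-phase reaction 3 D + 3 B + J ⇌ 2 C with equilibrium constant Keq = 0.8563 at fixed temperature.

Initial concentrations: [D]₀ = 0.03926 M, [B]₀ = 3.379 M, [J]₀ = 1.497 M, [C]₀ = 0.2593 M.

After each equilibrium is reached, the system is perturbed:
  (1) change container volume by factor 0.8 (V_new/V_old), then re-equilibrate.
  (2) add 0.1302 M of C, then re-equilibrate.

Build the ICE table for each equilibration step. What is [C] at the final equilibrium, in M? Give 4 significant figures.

Q₀ = 19.24 vs Keq = 0.8563 ⇒ Q>K, reverse
Step 1:
                   D          B          J          C
  I          0.03926      3.379      1.497     0.2593
  C           0.0581     0.0581    0.01937   -0.03873
  E          0.09736      3.437      1.516     0.2206
  solve Keq expr → x = -0.01937; check Q = 0.8563
Then change container volume by factor 0.8 (V_new/V_old).
Step 2:
                   D          B          J          C
  I           0.1217      4.296      1.895     0.2757
  C          -0.0326    -0.0326   -0.01087    0.02173
  E           0.0891      4.264      1.885     0.2974
  solve Keq expr → x = 0.01087; check Q = 0.8563
Then add 0.1302 M of C.
Step 3:
                   D          B          J          C
  I           0.0891      4.264      1.885     0.4276
  C           0.0212     0.0212   0.007066   -0.01413
  E           0.1103      4.285      1.892     0.4135
  solve Keq expr → x = -0.007066; check Q = 0.8563

[C]_eq = 0.4135 M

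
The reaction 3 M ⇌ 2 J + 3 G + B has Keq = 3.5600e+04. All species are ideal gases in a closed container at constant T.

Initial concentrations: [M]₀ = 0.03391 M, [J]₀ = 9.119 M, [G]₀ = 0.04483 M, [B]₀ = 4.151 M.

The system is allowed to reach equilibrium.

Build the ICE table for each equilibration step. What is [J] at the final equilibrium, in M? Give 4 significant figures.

[J]_eq = 9.132 M

Q₀ = 797.6 vs Keq = 3.5600e+04 ⇒ Q<K, forward
Step 1:
                  M         J         G         B
  I         0.03391     9.119   0.04483     4.151
  C        -0.02005   0.01337   0.02005  0.006684
  E         0.01386     9.132   0.06488     4.158
  solve Keq expr → x = 0.006684; check Q = 3.5600e+04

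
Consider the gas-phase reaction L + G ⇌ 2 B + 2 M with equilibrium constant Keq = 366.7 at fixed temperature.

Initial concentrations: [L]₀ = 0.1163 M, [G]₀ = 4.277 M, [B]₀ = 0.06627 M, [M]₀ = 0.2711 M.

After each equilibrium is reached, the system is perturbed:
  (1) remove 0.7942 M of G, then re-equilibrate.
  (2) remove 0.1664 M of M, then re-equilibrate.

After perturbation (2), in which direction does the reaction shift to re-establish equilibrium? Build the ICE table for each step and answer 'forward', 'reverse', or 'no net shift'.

Direction: forward

Q₀ = 6.4889e-04 vs Keq = 366.7 ⇒ Q<K, forward
Step 1:
                    L           G           B           M
  I            0.1163       4.277     0.06627      0.2711
  C           -0.1163     -0.1163      0.2326      0.2326
  E        1.4849e-05       4.161      0.2988      0.5037
  solve Keq expr → x = 0.1163; check Q = 366.7
Then remove 0.7942 M of G.
Step 2:
                    L           G           B           M
  I        1.4849e-05       3.367      0.2988      0.5037
  C        3.5016e-06  3.5016e-06 -7.0032e-06 -7.0032e-06
  E        1.8350e-05       3.367      0.2988      0.5037
  solve Keq expr → x = -3.5016e-06; check Q = 366.7
Then remove 0.1664 M of M.
Step 3:
                    L           G           B           M
  I        1.8350e-05       3.367      0.2988      0.3373
  C       -1.0120e-05 -1.0120e-05  2.0240e-05  2.0240e-05
  E        8.2303e-06       3.367      0.2989      0.3373
  solve Keq expr → x = 1.0120e-05; check Q = 366.7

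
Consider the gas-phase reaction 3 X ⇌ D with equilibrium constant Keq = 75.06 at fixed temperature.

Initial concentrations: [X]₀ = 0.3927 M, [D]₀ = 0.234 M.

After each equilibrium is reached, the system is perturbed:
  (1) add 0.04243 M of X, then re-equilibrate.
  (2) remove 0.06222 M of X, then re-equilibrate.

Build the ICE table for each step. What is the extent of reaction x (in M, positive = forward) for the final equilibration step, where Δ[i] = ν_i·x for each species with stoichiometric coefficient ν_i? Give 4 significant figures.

x = -0.01962 M

Q₀ = 3.864 vs Keq = 75.06 ⇒ Q<K, forward
Step 1:
                  X         D
  Initial    0.3927     0.234
  Change     -0.232   0.07734
  Equil      0.1607    0.3113
  solve Keq expr → x = 0.07734; check Q = 75.06
Then add 0.04243 M of X.
Step 2:
                  X         D
  Initial    0.2031    0.3113
  Change   -0.04016   0.01339
  Equil      0.1629    0.3247
  solve Keq expr → x = 0.01339; check Q = 75.06
Then remove 0.06222 M of X.
Step 3:
                  X         D
  Initial    0.1007    0.3247
  Change    0.05887  -0.01962
  Equil      0.1596    0.3051
  solve Keq expr → x = -0.01962; check Q = 75.06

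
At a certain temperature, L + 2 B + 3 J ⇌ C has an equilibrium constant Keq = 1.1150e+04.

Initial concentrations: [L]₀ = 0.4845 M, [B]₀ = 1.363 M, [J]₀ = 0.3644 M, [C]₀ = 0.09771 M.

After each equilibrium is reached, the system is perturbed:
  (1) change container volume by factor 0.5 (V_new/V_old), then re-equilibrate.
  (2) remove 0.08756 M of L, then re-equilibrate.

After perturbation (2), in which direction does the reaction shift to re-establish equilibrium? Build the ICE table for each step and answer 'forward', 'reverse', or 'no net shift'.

Direction: reverse

Q₀ = 2.243 vs Keq = 1.1150e+04 ⇒ Q<K, forward
Step 1:
                   L          B          J          C
  I           0.4845      1.363     0.3644    0.09771
  C          -0.1102    -0.2205    -0.3307     0.1102
  E           0.3743      1.143    0.03367      0.208
  solve Keq expr → x = 0.1102; check Q = 1.1150e+04
Then change container volume by factor 0.5 (V_new/V_old).
Step 2:
                   L          B          J          C
  I           0.7485      2.285    0.06734     0.4159
  C         -0.01518   -0.03036   -0.04554    0.01518
  E           0.7333      2.255    0.02181     0.4311
  solve Keq expr → x = 0.01518; check Q = 1.1150e+04
Then remove 0.08756 M of L.
Step 3:
                   L          B          J          C
  I           0.6458      2.255    0.02181     0.4311
  C       3.1029e-04 6.2058e-04 9.3088e-04 -3.1029e-04
  E           0.6461      2.255    0.02274     0.4308
  solve Keq expr → x = -3.1029e-04; check Q = 1.1150e+04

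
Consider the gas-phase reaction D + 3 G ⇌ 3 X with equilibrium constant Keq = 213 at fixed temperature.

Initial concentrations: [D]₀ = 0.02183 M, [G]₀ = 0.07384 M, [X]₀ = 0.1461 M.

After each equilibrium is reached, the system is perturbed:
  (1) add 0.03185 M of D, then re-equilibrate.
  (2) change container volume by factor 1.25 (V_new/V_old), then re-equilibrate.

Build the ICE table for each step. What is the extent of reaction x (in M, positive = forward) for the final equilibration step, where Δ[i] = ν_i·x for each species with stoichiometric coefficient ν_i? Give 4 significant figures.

Q₀ = 354.8 vs Keq = 213 ⇒ Q>K, reverse
Step 1:
                   D          G          X
  Initial    0.02183    0.07384     0.1461
  Change    0.002286   0.006859  -0.006859
  Equil      0.02412     0.0807     0.1392
  solve Keq expr → x = -0.002286; check Q = 213
Then add 0.03185 M of D.
Step 2:
                   D          G          X
  Initial    0.05597     0.0807     0.1392
  Change   -0.004175   -0.01252    0.01252
  Equil      0.05179    0.06817     0.1518
  solve Keq expr → x = 0.004175; check Q = 213
Then change container volume by factor 1.25 (V_new/V_old).
Step 3:
                   D          G          X
  Initial    0.04143    0.05454     0.1214
  Change  8.5807e-04   0.002574  -0.002574
  Equil      0.04229    0.05711     0.1188
  solve Keq expr → x = -8.5807e-04; check Q = 213

x = -8.5807e-04 M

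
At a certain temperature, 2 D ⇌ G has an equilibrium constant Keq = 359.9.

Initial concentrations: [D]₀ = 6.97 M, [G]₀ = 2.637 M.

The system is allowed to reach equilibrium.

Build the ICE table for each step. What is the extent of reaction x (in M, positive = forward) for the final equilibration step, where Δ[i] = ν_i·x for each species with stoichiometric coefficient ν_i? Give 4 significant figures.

Q₀ = 0.05428 vs Keq = 359.9 ⇒ Q<K, forward
Step 1:
                   D          G
  I             6.97      2.637
  C            -6.84       3.42
  E           0.1297      6.057
  solve Keq expr → x = 3.42; check Q = 359.9

x = 3.42 M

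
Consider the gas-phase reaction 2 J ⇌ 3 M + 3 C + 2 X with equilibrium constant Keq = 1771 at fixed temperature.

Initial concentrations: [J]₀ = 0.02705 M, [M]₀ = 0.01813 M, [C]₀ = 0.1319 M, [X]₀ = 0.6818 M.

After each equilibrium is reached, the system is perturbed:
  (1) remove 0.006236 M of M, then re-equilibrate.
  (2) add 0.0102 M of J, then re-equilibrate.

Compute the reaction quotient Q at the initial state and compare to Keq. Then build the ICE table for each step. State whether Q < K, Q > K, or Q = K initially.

Q₀ = 8.6877e-06; Q < K (proceeds forward)

Q₀ = 8.6877e-06 vs Keq = 1771 ⇒ Q<K, forward
Step 1:
                   J          M          C          X
  I          0.02705    0.01813     0.1319     0.6818
  C         -0.02703    0.04055    0.04055    0.02703
  E       1.7146e-05    0.05868     0.1724     0.7088
  solve Keq expr → x = 0.01352; check Q = 1771
Then remove 0.006236 M of M.
Step 2:
                   J          M          C          X
  I       1.7146e-05    0.05244     0.1724     0.7088
  C       -2.6570e-06 3.9855e-06 3.9855e-06 2.6570e-06
  E       1.4489e-05    0.05245     0.1725     0.7088
  solve Keq expr → x = 1.3285e-06; check Q = 1771
Then add 0.0102 M of J.
Step 3:
                   J          M          C          X
  I          0.01021    0.05245     0.1725     0.7088
  C         -0.01019    0.01528    0.01528    0.01019
  E       2.4500e-05    0.06773     0.1877      0.719
  solve Keq expr → x = 0.005095; check Q = 1771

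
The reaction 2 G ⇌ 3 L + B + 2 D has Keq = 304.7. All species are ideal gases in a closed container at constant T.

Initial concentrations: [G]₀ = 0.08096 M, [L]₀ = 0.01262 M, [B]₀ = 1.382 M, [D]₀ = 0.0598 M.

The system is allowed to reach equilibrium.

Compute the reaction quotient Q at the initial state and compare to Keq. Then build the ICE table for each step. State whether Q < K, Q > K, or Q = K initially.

Q₀ = 1.5155e-06 vs Keq = 304.7 ⇒ Q<K, forward
Step 1:
                  G         L         B         D
  Initial   0.08096   0.01262     1.382    0.0598
  Change   -0.08049    0.1207   0.04025   0.08049
  Equil   4.6679e-04    0.1334     1.422    0.1403
  solve Keq expr → x = 0.04025; check Q = 304.7

Q₀ = 1.5155e-06; Q < K (proceeds forward)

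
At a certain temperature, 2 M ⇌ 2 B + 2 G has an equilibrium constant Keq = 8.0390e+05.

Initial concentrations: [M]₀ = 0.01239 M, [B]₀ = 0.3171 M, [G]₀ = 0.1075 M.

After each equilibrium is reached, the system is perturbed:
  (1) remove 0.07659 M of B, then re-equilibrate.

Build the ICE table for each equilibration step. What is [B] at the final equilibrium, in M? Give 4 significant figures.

Q₀ = 7.569 vs Keq = 8.0390e+05 ⇒ Q<K, forward
Step 1:
                    M           B           G
  Initial     0.01239      0.3171      0.1075
  Change     -0.01235     0.01235     0.01235
  Equil    4.4036e-05      0.3294      0.1198
  solve Keq expr → x = 0.006173; check Q = 8.0390e+05
Then remove 0.07659 M of B.
Step 2:
                    M           B           G
  Initial  4.4036e-05      0.2529      0.1198
  Change  -1.0233e-05  1.0233e-05  1.0233e-05
  Equil    3.3803e-05      0.2529      0.1199
  solve Keq expr → x = 5.1166e-06; check Q = 8.0390e+05

[B]_eq = 0.2529 M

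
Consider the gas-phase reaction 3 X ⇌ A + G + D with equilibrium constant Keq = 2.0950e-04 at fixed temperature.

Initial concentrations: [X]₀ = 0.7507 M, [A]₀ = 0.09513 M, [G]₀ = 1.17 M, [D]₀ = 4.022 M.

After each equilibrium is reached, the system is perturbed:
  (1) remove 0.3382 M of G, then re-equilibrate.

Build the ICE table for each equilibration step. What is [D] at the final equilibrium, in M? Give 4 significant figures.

Q₀ = 1.058 vs Keq = 2.0950e-04 ⇒ Q>K, reverse
Step 1:
                    X           A           G           D
  init         0.7507     0.09513        1.17       4.022
  Δ            0.2852    -0.09507    -0.09507    -0.09507
  eq            1.036  5.5174e-05       1.075       3.927
  solve Keq expr → x = -0.09507; check Q = 2.0950e-04
Then remove 0.3382 M of G.
Step 2:
                    X           A           G           D
  init          1.036  5.5174e-05      0.7367       3.927
  Δ       -7.5922e-05  2.5307e-05  2.5307e-05  2.5307e-05
  eq            1.036  8.0482e-05      0.7368       3.927
  solve Keq expr → x = 2.5307e-05; check Q = 2.0950e-04

[D]_eq = 3.927 M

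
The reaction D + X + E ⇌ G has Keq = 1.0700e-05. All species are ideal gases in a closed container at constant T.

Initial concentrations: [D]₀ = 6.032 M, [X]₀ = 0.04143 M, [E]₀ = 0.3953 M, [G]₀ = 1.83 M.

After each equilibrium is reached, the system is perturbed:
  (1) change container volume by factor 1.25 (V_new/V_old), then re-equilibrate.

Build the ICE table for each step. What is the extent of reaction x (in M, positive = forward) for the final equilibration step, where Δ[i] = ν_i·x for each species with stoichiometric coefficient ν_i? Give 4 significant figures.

Q₀ = 18.52 vs Keq = 1.0700e-05 ⇒ Q>K, reverse
Step 1:
                  D         X         E         G
  I           6.032   0.04143    0.3953      1.83
  C            1.83      1.83      1.83     -1.83
  E           7.862     1.871     2.225 3.5020e-04
  solve Keq expr → x = -1.83; check Q = 1.0700e-05
Then change container volume by factor 1.25 (V_new/V_old).
Step 2:
                  D         X         E         G
  I           6.289     1.497      1.78 2.8016e-04
  C       1.0083e-04 1.0083e-04 1.0083e-04 -1.0083e-04
  E           6.289     1.497      1.78 1.7932e-04
  solve Keq expr → x = -1.0083e-04; check Q = 1.0700e-05

x = -1.0083e-04 M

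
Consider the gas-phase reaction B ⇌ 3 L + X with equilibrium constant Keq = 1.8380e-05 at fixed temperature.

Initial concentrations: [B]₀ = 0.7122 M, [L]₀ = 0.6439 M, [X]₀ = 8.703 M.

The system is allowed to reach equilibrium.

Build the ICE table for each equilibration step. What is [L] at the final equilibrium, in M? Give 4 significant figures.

Q₀ = 3.262 vs Keq = 1.8380e-05 ⇒ Q>K, reverse
Step 1:
                   B          L          X
  I           0.7122     0.6439      8.703
  C           0.2104    -0.6313    -0.2104
  E           0.9226    0.01259      8.493
  solve Keq expr → x = -0.2104; check Q = 1.8380e-05

[L]_eq = 0.01259 M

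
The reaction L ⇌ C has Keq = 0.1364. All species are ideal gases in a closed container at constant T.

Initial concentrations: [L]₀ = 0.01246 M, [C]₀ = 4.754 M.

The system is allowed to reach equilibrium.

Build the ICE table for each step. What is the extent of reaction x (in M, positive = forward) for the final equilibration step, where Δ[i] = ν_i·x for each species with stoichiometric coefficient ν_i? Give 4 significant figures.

Q₀ = 381.5 vs Keq = 0.1364 ⇒ Q>K, reverse
Step 1:
                   L          C
  I          0.01246      4.754
  C            4.182     -4.182
  E            4.194     0.5721
  solve Keq expr → x = -4.182; check Q = 0.1364

x = -4.182 M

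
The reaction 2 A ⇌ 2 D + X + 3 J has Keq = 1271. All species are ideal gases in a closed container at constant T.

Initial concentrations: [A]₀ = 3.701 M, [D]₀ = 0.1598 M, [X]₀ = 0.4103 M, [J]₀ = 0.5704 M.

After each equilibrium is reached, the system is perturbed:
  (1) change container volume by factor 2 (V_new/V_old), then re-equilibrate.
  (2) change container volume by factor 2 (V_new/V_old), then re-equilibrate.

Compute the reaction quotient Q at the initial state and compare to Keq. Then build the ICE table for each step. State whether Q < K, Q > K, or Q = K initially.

Q₀ = 1.4196e-04 vs Keq = 1271 ⇒ Q<K, forward
Step 1:
                    A           D           X           J
  I             3.701      0.1598      0.4103      0.5704
  C            -2.672       2.672       1.336       4.009
  E             1.029       2.832       1.746       4.579
  solve Keq expr → x = 1.336; check Q = 1271
Then change container volume by factor 2 (V_new/V_old).
Step 2:
                    A           D           X           J
  I            0.5143       1.416      0.8732       2.289
  C           -0.2953      0.2953      0.1476      0.4429
  E            0.2191       1.711       1.021       2.732
  solve Keq expr → x = 0.1476; check Q = 1271
Then change container volume by factor 2 (V_new/V_old).
Step 3:
                    A           D           X           J
  I            0.1095      0.8557      0.5104       1.366
  C           -0.0748      0.0748      0.0374      0.1122
  E           0.03472      0.9305      0.5478       1.478
  solve Keq expr → x = 0.0374; check Q = 1271

Q₀ = 1.4196e-04; Q < K (proceeds forward)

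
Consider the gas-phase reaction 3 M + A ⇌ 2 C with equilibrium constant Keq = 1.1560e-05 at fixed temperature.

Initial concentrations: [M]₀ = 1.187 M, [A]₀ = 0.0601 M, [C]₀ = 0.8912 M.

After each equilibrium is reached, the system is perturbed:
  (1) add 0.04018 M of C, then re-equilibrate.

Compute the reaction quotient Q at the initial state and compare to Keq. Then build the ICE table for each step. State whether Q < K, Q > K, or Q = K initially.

Q₀ = 7.902; Q > K (proceeds reverse)

Q₀ = 7.902 vs Keq = 1.1560e-05 ⇒ Q>K, reverse
Step 1:
                  M         A         C
  init        1.187    0.0601    0.8912
  Δ           1.322    0.4408   -0.8816
  eq          2.509    0.5009  0.009566
  solve Keq expr → x = -0.4408; check Q = 1.1560e-05
Then add 0.04018 M of C.
Step 2:
                  M         A         C
  init        2.509    0.5009   0.04975
  Δ         0.05947   0.01982  -0.03964
  eq          2.569    0.5207    0.0101
  solve Keq expr → x = -0.01982; check Q = 1.1560e-05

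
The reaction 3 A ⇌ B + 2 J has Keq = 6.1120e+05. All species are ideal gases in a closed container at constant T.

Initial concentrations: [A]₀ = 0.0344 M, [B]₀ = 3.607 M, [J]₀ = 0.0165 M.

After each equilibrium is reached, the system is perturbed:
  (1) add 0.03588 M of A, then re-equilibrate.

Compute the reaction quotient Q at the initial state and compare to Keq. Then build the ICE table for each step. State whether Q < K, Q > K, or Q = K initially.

Q₀ = 24.12 vs Keq = 6.1120e+05 ⇒ Q<K, forward
Step 1:
                    A           B           J
  I            0.0344       3.607      0.0165
  C          -0.03235     0.01078     0.02157
  E          0.002047       3.618     0.03807
  solve Keq expr → x = 0.01078; check Q = 6.1120e+05
Then add 0.03588 M of A.
Step 2:
                    A           B           J
  I           0.03793       3.618     0.03807
  C          -0.03511      0.0117      0.0234
  E          0.002821       3.629     0.06147
  solve Keq expr → x = 0.0117; check Q = 6.1120e+05

Q₀ = 24.12; Q < K (proceeds forward)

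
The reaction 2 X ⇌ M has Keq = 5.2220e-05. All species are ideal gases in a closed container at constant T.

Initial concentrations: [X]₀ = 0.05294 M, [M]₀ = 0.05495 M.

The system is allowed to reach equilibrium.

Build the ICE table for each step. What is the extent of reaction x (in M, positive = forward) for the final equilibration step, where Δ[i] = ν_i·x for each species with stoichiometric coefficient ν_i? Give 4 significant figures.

x = -0.05495 M

Q₀ = 19.61 vs Keq = 5.2220e-05 ⇒ Q>K, reverse
Step 1:
                    X           M
  Initial     0.05294     0.05495
  Change       0.1099    -0.05495
  Equil        0.1628  1.3847e-06
  solve Keq expr → x = -0.05495; check Q = 5.2220e-05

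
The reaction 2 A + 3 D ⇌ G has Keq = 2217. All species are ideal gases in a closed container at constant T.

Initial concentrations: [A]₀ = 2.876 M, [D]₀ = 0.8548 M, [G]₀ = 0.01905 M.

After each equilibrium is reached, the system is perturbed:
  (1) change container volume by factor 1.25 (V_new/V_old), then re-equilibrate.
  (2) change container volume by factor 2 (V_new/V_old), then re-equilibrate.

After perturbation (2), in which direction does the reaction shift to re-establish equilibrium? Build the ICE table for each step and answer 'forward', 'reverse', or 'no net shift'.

Direction: reverse

Q₀ = 0.003687 vs Keq = 2217 ⇒ Q<K, forward
Step 1:
                  A         D         G
  Initial     2.876    0.8548   0.01905
  Change    -0.5505   -0.8257    0.2752
  Equil       2.326   0.02906    0.2943
  solve Keq expr → x = 0.2752; check Q = 2217
Then change container volume by factor 1.25 (V_new/V_old).
Step 2:
                  A         D         G
  Initial      1.86   0.02325    0.2354
  Change   0.005254  0.007881 -0.002627
  Equil       1.866   0.03113    0.2328
  solve Keq expr → x = -0.002627; check Q = 2217
Then change container volume by factor 2 (V_new/V_old).
Step 3:
                  A         D         G
  Initial    0.9328   0.01557    0.1164
  Change    0.01493    0.0224 -0.007465
  Equil      0.9478   0.03796    0.1089
  solve Keq expr → x = -0.007465; check Q = 2217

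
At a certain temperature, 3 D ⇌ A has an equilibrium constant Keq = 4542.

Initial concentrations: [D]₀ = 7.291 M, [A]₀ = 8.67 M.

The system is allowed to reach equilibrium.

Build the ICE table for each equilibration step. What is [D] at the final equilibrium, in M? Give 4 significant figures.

Q₀ = 0.02237 vs Keq = 4542 ⇒ Q<K, forward
Step 1:
                   D          A
  Initial      7.291       8.67
  Change      -7.156      2.385
  Equil       0.1345      11.06
  solve Keq expr → x = 2.385; check Q = 4542

[D]_eq = 0.1345 M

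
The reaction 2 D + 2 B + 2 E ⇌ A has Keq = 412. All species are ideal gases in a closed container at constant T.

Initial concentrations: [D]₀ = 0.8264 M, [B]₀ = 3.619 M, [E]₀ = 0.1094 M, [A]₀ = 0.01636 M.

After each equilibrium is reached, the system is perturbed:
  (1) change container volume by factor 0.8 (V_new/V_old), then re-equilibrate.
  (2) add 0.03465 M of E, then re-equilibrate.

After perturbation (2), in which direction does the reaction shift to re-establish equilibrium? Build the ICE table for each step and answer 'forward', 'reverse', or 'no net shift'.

Direction: forward

Q₀ = 0.1528 vs Keq = 412 ⇒ Q<K, forward
Step 1:
                  D         B         E         A
  Initial    0.8264     3.619    0.1094   0.01636
  Change    -0.1043   -0.1043   -0.1043   0.05216
  Equil      0.7221     3.515  0.005081   0.06852
  solve Keq expr → x = 0.05216; check Q = 412
Then change container volume by factor 0.8 (V_new/V_old).
Step 2:
                  D         B         E         A
  Initial    0.9026     4.393  0.006352   0.08565
  Change  -0.002674 -0.002674 -0.002674  0.001337
  Equil      0.8999     4.391  0.003677   0.08699
  solve Keq expr → x = 0.001337; check Q = 412
Then add 0.03465 M of E.
Step 3:
                  D         B         E         A
  Initial    0.8999     4.391   0.03833   0.08699
  Change   -0.03411  -0.03411  -0.03411   0.01706
  Equil      0.8658     4.357  0.004213     0.104
  solve Keq expr → x = 0.01706; check Q = 412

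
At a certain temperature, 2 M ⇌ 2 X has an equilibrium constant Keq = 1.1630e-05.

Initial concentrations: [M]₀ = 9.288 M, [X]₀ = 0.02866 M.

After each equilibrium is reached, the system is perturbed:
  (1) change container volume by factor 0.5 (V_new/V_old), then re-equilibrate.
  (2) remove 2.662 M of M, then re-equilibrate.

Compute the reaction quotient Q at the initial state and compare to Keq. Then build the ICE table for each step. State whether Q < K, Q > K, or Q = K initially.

Q₀ = 9.5216e-06 vs Keq = 1.1630e-05 ⇒ Q<K, forward
Step 1:
                    M           X
  init          9.288     0.02866
  Δ         -0.003004    0.003004
  eq            9.285     0.03166
  solve Keq expr → x = 0.001502; check Q = 1.1630e-05
Then change container volume by factor 0.5 (V_new/V_old).
Step 2:
                    M           X
  init          18.57     0.06333
  Δ                 0           0
  eq            18.57     0.06333
  solve Keq expr → x = 0; check Q = 1.1630e-05
Then remove 2.662 M of M.
Step 3:
                    M           X
  init          15.91     0.06333
  Δ          0.009047   -0.009047
  eq            15.92     0.05428
  solve Keq expr → x = -0.004524; check Q = 1.1630e-05

Q₀ = 9.5216e-06; Q < K (proceeds forward)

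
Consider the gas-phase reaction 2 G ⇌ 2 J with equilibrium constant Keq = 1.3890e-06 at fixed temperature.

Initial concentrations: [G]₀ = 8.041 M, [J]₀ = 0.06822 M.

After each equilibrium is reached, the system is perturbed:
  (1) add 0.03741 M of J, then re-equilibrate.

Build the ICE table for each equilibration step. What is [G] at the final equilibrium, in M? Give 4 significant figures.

Q₀ = 7.1979e-05 vs Keq = 1.3890e-06 ⇒ Q>K, reverse
Step 1:
                   G          J
  Initial      8.041    0.06822
  Change     0.05867   -0.05867
  Equil          8.1   0.009546
  solve Keq expr → x = -0.02934; check Q = 1.3890e-06
Then add 0.03741 M of J.
Step 2:
                   G          J
  Initial        8.1    0.04696
  Change     0.03737   -0.03737
  Equil        8.137    0.00959
  solve Keq expr → x = -0.01868; check Q = 1.3890e-06

[G]_eq = 8.137 M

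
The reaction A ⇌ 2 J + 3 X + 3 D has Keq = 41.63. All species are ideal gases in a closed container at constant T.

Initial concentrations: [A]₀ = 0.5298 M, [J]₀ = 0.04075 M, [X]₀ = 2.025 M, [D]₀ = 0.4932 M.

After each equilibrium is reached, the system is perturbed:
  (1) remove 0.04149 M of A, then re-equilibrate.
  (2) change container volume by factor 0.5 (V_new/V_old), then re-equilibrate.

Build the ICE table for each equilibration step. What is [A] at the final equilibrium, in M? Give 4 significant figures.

Q₀ = 0.003122 vs Keq = 41.63 ⇒ Q<K, forward
Step 1:
                    A           J           X           D
  Initial      0.5298     0.04075       2.025      0.4932
  Change      -0.2486      0.4972      0.7458      0.7458
  Equil        0.2812      0.5379       2.771       1.239
  solve Keq expr → x = 0.2486; check Q = 41.63
Then remove 0.04149 M of A.
Step 2:
                    A           J           X           D
  Initial      0.2397      0.5379       2.771       1.239
  Change     0.007179    -0.01436    -0.02154    -0.02154
  Equil        0.2469      0.5236       2.749       1.217
  solve Keq expr → x = -0.007179; check Q = 41.63
Then change container volume by factor 0.5 (V_new/V_old).
Step 3:
                    A           J           X           D
  Initial      0.4938       1.047       5.498       2.435
  Change       0.3394     -0.6788      -1.018      -1.018
  Equil        0.8332      0.3683        4.48       1.417
  solve Keq expr → x = -0.3394; check Q = 41.63

[A]_eq = 0.8332 M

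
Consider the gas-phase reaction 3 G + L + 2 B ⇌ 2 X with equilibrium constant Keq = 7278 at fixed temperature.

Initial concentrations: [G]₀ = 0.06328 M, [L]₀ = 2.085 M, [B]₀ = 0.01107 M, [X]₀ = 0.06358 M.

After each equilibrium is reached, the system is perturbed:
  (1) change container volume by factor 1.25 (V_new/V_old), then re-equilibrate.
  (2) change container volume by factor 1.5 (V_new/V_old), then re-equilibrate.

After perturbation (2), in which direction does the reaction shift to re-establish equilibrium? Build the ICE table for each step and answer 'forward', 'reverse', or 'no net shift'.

Direction: reverse

Q₀ = 6.2437e+04 vs Keq = 7278 ⇒ Q>K, reverse
Step 1:
                   G          L          B          X
  Initial    0.06328      2.085    0.01107    0.06358
  Change     0.01405   0.004685    0.00937   -0.00937
  Equil      0.07733       2.09    0.02044    0.05421
  solve Keq expr → x = -0.004685; check Q = 7278
Then change container volume by factor 1.25 (V_new/V_old).
Step 2:
                   G          L          B          X
  Initial    0.06187      1.672    0.01635    0.04337
  Change    0.005878   0.001959   0.003919  -0.003919
  Equil      0.06775      1.674    0.02027    0.03945
  solve Keq expr → x = -0.001959; check Q = 7278
Then change container volume by factor 1.5 (V_new/V_old).
Step 3:
                   G          L          B          X
  Initial    0.04516      1.116    0.01351     0.0263
  Change    0.008061   0.002687   0.005374  -0.005374
  Equil      0.05323      1.118    0.01889    0.02093
  solve Keq expr → x = -0.002687; check Q = 7278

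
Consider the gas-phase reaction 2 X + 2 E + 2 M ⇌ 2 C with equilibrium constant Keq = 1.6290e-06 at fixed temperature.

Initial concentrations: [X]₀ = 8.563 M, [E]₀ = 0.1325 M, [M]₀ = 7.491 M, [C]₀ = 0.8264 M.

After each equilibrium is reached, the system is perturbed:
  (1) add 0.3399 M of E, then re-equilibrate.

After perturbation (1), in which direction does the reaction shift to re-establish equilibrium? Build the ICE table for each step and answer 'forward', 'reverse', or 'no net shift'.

Direction: forward

Q₀ = 0.009454 vs Keq = 1.6290e-06 ⇒ Q>K, reverse
Step 1:
                   X          E          M          C
  init         8.563     0.1325      7.491     0.8264
  Δ            0.741      0.741      0.741     -0.741
  eq           9.304     0.8735      8.232    0.08539
  solve Keq expr → x = -0.3705; check Q = 1.6290e-06
Then add 0.3399 M of E.
Step 2:
                   X          E          M          C
  init         9.304      1.213      8.232    0.08539
  Δ         -0.02956   -0.02956   -0.02956    0.02956
  eq           9.274      1.184      8.202     0.1149
  solve Keq expr → x = 0.01478; check Q = 1.6290e-06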